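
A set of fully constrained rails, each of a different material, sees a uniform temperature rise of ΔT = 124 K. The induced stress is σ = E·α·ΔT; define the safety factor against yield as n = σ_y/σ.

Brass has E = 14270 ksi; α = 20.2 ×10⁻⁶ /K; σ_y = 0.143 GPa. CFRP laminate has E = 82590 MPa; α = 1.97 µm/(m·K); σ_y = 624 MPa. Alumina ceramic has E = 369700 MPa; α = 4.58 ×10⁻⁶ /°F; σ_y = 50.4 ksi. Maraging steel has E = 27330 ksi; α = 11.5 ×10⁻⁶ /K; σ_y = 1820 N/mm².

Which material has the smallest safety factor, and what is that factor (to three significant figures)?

brass, n = 0.580

In consistent units (E in GPa, α in ×10⁻⁶/K, σ_y in MPa):
  brass: E = 98.39, α = 20.2, σ_y = 143.0 → σ = 246 MPa, n = 0.580
  CFRP laminate: E = 82.59, α = 1.97, σ_y = 624.0 → σ = 20.2 MPa, n = 30.9
  alumina ceramic: E = 369.7, α = 8.24, σ_y = 347.5 → σ = 378 MPa, n = 0.919
  maraging steel: E = 188.4, α = 11.5, σ_y = 1820 → σ = 269 MPa, n = 6.77
The minimum is brass at n = 0.580.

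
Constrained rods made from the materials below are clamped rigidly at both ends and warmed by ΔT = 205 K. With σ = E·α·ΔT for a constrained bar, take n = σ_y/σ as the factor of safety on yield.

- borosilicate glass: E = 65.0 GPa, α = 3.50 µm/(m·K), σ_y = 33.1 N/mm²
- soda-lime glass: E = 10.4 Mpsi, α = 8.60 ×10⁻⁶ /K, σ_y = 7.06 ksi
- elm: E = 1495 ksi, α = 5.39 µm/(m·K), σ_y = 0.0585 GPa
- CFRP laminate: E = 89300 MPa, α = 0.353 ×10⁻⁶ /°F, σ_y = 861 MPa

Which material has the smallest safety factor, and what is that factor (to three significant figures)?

In consistent units (E in GPa, α in ×10⁻⁶/K, σ_y in MPa):
  borosilicate glass: E = 65.00, α = 3.50, σ_y = 33.10 → σ = 46.6 MPa, n = 0.710
  soda-lime glass: E = 71.71, α = 8.60, σ_y = 48.68 → σ = 126 MPa, n = 0.385
  elm: E = 10.31, α = 5.39, σ_y = 58.50 → σ = 11.4 MPa, n = 5.14
  CFRP laminate: E = 89.30, α = 0.635, σ_y = 861.0 → σ = 11.6 MPa, n = 74.0
Soda-lime glass has the lowest safety factor, n = 0.385.

soda-lime glass, n = 0.385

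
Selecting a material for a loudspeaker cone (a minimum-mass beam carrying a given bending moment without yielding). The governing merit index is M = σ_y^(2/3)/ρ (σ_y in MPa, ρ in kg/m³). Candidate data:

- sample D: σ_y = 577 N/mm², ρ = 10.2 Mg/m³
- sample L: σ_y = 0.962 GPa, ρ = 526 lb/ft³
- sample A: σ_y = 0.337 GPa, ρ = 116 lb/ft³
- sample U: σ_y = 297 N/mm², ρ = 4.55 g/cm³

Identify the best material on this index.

sample A

After converting to SI:
  sample D: σ_y = 577.0 MPa, ρ = 10200 kg/m³
  sample L: σ_y = 962.0 MPa, ρ = 8426 kg/m³
  sample A: σ_y = 337.0 MPa, ρ = 1858 kg/m³
  sample U: σ_y = 297.0 MPa, ρ = 4550 kg/m³
  sample A: M = 26.1×10⁻³
  sample L: M = 11.6×10⁻³
  sample U: M = 9.78×10⁻³
  sample D: M = 6.79×10⁻³
Sample A has the largest M.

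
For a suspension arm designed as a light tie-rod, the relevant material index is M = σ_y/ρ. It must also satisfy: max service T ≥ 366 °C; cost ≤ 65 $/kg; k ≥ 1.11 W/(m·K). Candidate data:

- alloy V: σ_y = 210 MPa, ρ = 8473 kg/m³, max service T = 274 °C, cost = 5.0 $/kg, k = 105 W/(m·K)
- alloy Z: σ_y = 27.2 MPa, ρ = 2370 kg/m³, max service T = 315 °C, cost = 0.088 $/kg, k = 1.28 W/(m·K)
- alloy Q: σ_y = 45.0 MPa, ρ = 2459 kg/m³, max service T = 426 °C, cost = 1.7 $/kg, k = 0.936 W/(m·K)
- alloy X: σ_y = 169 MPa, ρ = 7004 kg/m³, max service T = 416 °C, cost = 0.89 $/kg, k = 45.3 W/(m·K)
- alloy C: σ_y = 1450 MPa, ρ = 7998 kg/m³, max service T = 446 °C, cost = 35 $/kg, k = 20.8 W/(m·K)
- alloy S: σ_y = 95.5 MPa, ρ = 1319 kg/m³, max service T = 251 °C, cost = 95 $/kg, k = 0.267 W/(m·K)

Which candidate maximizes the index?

alloy C

Screen on constraints: max service T ≥ 366 °C; cost ≤ 65 $/kg; k ≥ 1.11 W/(m·K). Survivors: alloy X, alloy C.
Per-candidate index values:
  alloy C: M = 181 kN·m/kg
  alloy X: M = 24.1 kN·m/kg
Highest index: alloy C.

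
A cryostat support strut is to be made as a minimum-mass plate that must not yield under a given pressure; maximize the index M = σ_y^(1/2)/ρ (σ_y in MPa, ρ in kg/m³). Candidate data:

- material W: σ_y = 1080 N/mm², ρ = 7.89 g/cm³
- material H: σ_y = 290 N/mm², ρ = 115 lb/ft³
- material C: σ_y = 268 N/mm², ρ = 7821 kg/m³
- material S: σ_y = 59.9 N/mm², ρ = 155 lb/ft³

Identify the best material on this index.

material H

Convert each candidate to consistent units, then evaluate M:
  material W: σ_y = 1080 MPa, ρ = 7890 kg/m³
  material H: σ_y = 290.0 MPa, ρ = 1842 kg/m³
  material C: σ_y = 268.0 MPa, ρ = 7821 kg/m³
  material S: σ_y = 59.90 MPa, ρ = 2483 kg/m³
  material H: M = 9.24×10⁻³
  material W: M = 4.17×10⁻³
  material S: M = 3.12×10⁻³
  material C: M = 2.09×10⁻³
The maximum is for material H.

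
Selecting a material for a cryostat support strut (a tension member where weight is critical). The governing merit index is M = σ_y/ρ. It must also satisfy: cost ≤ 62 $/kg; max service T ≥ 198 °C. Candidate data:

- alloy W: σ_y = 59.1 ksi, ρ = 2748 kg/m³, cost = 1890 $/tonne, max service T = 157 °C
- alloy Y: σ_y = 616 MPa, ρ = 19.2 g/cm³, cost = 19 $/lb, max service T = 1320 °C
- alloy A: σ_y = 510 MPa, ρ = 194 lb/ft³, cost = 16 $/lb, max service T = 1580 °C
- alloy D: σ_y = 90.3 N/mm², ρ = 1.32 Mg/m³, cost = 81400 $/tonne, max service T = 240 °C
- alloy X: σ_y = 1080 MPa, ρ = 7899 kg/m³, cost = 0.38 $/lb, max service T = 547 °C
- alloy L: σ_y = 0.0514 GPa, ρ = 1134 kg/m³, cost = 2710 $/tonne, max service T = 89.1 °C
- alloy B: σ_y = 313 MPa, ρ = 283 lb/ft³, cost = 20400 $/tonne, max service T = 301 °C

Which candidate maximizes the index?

Screen on constraints: cost ≤ 62 $/kg; max service T ≥ 198 °C. Survivors: alloy Y, alloy A, alloy X, alloy B.
Putting every candidate on a common basis:
  alloy Y: σ_y = 616.0 MPa, ρ = 19200 kg/m³
  alloy A: σ_y = 510.0 MPa, ρ = 3108 kg/m³
  alloy X: σ_y = 1080 MPa, ρ = 7899 kg/m³
  alloy B: σ_y = 313.0 MPa, ρ = 4533 kg/m³
  alloy A: M = 164 kN·m/kg
  alloy X: M = 137 kN·m/kg
  alloy B: M = 69.0 kN·m/kg
  alloy Y: M = 32.1 kN·m/kg
Alloy A has the largest M.

alloy A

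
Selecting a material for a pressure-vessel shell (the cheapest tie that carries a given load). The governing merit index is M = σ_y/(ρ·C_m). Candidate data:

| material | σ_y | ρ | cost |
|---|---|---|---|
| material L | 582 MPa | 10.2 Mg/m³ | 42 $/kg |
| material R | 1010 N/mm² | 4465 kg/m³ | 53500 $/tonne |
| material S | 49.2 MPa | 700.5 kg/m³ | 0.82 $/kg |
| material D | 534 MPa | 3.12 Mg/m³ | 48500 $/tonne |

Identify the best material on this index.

After converting to SI:
  material L: σ_y = 582.0 MPa, ρ = 10200 kg/m³, cost = 42.00 $/kg
  material R: σ_y = 1010 MPa, ρ = 4465 kg/m³, cost = 53.50 $/kg
  material S: σ_y = 49.20 MPa, ρ = 700.5 kg/m³, cost = 0.8200 $/kg
  material D: σ_y = 534.0 MPa, ρ = 3120 kg/m³, cost = 48.50 $/kg
  material S: M = 85.7 kN·m per $
  material R: M = 4.23 kN·m per $
  material D: M = 3.53 kN·m per $
  material L: M = 1.36 kN·m per $
Material S ranks first.

material S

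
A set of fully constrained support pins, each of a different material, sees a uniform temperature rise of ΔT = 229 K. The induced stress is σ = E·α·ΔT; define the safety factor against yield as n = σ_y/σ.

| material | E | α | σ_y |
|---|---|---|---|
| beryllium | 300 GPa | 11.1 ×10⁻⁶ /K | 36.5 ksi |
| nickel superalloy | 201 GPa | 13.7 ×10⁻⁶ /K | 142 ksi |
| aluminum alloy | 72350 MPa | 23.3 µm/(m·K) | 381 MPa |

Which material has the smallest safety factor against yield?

beryllium

Per material, after unit conversion:
  beryllium: E = 300.0, α = 11.1, σ_y = 251.7 → σ = 763 MPa, n = 0.330
  nickel superalloy: E = 201.0, α = 13.7, σ_y = 979.1 → σ = 631 MPa, n = 1.55
  aluminum alloy: E = 72.35, α = 23.3, σ_y = 381.0 → σ = 386 MPa, n = 0.987
Smallest n: beryllium with n = 0.330.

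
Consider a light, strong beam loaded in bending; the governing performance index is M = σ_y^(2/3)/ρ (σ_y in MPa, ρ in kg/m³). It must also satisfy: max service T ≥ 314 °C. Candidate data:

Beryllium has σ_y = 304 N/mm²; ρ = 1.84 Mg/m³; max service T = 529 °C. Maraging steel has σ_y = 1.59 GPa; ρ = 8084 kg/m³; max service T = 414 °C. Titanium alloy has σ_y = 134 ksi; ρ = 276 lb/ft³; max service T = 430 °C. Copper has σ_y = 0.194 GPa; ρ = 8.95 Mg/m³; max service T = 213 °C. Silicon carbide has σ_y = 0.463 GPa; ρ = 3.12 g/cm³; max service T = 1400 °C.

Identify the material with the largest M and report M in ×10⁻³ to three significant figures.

Screen on constraints: max service T ≥ 314 °C. Survivors: beryllium, maraging steel, titanium alloy, silicon carbide.
Putting every candidate on a common basis:
  beryllium: σ_y = 304.0 MPa, ρ = 1840 kg/m³
  maraging steel: σ_y = 1590 MPa, ρ = 8084 kg/m³
  titanium alloy: σ_y = 923.9 MPa, ρ = 4421 kg/m³
  silicon carbide: σ_y = 463.0 MPa, ρ = 3120 kg/m³
  beryllium: M = 24.6×10⁻³
  titanium alloy: M = 21.5×10⁻³
  silicon carbide: M = 19.2×10⁻³
  maraging steel: M = 16.9×10⁻³
The maximum is for beryllium.

beryllium, M = 24.6×10⁻³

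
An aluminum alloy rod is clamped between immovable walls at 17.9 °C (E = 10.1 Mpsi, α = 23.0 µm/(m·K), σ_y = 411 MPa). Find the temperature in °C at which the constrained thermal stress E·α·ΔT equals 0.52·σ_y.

151 °C

E = 10.1 Mpsi = 69.64 GPa.
E·α·ΔT = 213.7 MPa ⇒ ΔT = 213.7 / (69.64×10³ × 23.0×10⁻⁶) = 133.4 K.
T = 17.9 + 133.4 = 151.3 °C.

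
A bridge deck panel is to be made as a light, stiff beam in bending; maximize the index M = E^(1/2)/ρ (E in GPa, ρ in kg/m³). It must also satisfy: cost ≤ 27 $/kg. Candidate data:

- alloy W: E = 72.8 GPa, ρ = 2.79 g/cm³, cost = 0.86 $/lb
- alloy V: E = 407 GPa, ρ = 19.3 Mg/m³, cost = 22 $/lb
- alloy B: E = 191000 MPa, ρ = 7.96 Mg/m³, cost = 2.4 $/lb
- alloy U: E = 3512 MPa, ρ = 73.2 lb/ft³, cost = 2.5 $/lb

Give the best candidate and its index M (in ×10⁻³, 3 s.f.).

alloy W, M = 3.06×10⁻³

Screen on constraints: cost ≤ 27 $/kg. Survivors: alloy W, alloy B, alloy U.
In SI units:
  alloy W: E = 72.80 GPa, ρ = 2790 kg/m³
  alloy B: E = 191.0 GPa, ρ = 7960 kg/m³
  alloy U: E = 3.512 GPa, ρ = 1173 kg/m³
  alloy W: M = 3.06×10⁻³
  alloy B: M = 1.74×10⁻³
  alloy U: M = 1.60×10⁻³
Alloy W ranks first.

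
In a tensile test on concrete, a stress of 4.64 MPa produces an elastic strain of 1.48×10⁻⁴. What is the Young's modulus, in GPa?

E = σ/ε = 4.64 MPa / 1.48×10⁻⁴ = 31350 MPa = 31.4 GPa.

31.4 GPa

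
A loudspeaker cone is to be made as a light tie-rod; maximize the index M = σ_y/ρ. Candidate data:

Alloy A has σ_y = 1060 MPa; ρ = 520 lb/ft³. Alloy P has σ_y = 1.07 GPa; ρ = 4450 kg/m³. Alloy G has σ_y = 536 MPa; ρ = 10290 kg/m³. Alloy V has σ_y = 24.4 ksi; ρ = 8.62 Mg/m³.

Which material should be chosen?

alloy P

Putting every candidate on a common basis:
  alloy A: σ_y = 1060 MPa, ρ = 8330 kg/m³
  alloy P: σ_y = 1070 MPa, ρ = 4450 kg/m³
  alloy G: σ_y = 536.0 MPa, ρ = 10290 kg/m³
  alloy V: σ_y = 168.2 MPa, ρ = 8620 kg/m³
  alloy P: M = 240 kN·m/kg
  alloy A: M = 127 kN·m/kg
  alloy G: M = 52.1 kN·m/kg
  alloy V: M = 19.5 kN·m/kg
Alloy P has the largest M.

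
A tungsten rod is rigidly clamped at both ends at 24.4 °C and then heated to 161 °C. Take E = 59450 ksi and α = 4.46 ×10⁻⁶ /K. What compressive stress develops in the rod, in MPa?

250 MPa

E = 59450 ksi = 409.9 GPa.
ΔT = 136.6 K. Constrained thermal stress σ = E·α·ΔT = 409.9×10³ MPa × 4.46×10⁻⁶ × 136.6 = 250 MPa (compressive).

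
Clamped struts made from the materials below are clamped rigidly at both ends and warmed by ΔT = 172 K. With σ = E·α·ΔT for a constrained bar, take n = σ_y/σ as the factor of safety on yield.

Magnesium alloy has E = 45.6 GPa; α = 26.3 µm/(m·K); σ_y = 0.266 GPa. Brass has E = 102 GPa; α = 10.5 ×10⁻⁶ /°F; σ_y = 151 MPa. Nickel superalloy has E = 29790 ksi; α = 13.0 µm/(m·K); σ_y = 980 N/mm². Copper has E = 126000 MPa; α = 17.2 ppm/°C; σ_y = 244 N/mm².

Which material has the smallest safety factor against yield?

Per material, after unit conversion:
  magnesium alloy: E = 45.60, α = 26.3, σ_y = 266.0 → σ = 206 MPa, n = 1.29
  brass: E = 102.0, α = 18.9, σ_y = 151.0 → σ = 332 MPa, n = 0.455
  nickel superalloy: E = 205.4, α = 13.0, σ_y = 980.0 → σ = 459 MPa, n = 2.13
  copper: E = 126.0, α = 17.2, σ_y = 244.0 → σ = 373 MPa, n = 0.655
Smallest n: brass with n = 0.455.

brass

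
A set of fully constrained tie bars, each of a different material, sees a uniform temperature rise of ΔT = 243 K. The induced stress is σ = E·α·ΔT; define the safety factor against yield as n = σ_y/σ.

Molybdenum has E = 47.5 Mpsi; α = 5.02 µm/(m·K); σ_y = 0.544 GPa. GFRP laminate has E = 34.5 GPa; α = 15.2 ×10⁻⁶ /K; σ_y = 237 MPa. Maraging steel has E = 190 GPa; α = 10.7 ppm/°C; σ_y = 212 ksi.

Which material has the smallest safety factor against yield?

molybdenum

Per material, after unit conversion:
  molybdenum: E = 327.5, α = 5.02, σ_y = 544.0 → σ = 400 MPa, n = 1.36
  GFRP laminate: E = 34.50, α = 15.2, σ_y = 237.0 → σ = 127 MPa, n = 1.86
  maraging steel: E = 190.0, α = 10.7, σ_y = 1462 → σ = 494 MPa, n = 2.96
Molybdenum has the lowest safety factor, n = 1.36.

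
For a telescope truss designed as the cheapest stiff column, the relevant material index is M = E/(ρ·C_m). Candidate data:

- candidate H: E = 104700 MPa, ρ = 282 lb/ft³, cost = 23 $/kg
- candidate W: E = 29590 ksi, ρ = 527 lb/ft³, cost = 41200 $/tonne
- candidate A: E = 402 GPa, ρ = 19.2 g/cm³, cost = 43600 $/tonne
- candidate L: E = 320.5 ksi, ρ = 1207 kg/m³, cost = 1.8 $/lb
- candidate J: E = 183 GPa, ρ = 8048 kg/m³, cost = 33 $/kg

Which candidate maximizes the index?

candidate H

Putting every candidate on a common basis:
  candidate H: E = 104.7 GPa, ρ = 4517 kg/m³, cost = 23.00 $/kg
  candidate W: E = 204.0 GPa, ρ = 8442 kg/m³, cost = 41.20 $/kg
  candidate A: E = 402.0 GPa, ρ = 19200 kg/m³, cost = 43.60 $/kg
  candidate L: E = 2.210 GPa, ρ = 1207 kg/m³, cost = 3.968 $/kg
  candidate J: E = 183.0 GPa, ρ = 8048 kg/m³, cost = 33.00 $/kg
  candidate H: M = 1.01 MN·m per $
  candidate J: M = 0.689 MN·m per $
  candidate W: M = 0.587 MN·m per $
  candidate A: M = 0.480 MN·m per $
  candidate L: M = 0.461 MN·m per $
Candidate H has the largest M.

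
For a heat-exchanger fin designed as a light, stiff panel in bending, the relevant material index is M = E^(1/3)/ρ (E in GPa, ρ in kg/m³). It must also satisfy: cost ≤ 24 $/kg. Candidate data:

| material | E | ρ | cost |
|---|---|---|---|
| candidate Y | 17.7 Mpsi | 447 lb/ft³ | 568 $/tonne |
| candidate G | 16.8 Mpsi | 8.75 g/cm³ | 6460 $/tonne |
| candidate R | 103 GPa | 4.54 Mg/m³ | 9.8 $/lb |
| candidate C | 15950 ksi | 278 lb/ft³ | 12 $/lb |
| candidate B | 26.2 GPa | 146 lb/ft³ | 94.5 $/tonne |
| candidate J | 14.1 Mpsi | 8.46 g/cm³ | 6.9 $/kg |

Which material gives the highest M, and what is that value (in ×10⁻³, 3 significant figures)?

candidate B, M = 1.27×10⁻³

Screen on constraints: cost ≤ 24 $/kg. Survivors: candidate Y, candidate G, candidate R, candidate B, candidate J.
After converting to SI:
  candidate Y: E = 122.0 GPa, ρ = 7160 kg/m³
  candidate G: E = 115.8 GPa, ρ = 8750 kg/m³
  candidate R: E = 103.0 GPa, ρ = 4540 kg/m³
  candidate B: E = 26.20 GPa, ρ = 2339 kg/m³
  candidate J: E = 97.22 GPa, ρ = 8460 kg/m³
  candidate B: M = 1.27×10⁻³
  candidate R: M = 1.03×10⁻³
  candidate Y: M = 0.693×10⁻³
  candidate G: M = 0.557×10⁻³
  candidate J: M = 0.544×10⁻³
The maximum is for candidate B.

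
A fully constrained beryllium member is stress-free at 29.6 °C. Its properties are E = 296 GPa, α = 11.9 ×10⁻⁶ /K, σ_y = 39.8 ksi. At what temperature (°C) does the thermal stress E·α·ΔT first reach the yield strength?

108 °C

σ_y = 39.8 ksi = 274.4 MPa.
E·α·ΔT = 274.4 MPa ⇒ ΔT = 274.4 / (296.0×10³ × 11.9×10⁻⁶) = 77.90 K.
T = 29.6 + 77.90 = 107.5 °C.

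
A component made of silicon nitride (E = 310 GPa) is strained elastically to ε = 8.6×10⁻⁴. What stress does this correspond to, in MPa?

σ = E·ε = 310000 MPa × 8.6×10⁻⁴ = 267 MPa.

267 MPa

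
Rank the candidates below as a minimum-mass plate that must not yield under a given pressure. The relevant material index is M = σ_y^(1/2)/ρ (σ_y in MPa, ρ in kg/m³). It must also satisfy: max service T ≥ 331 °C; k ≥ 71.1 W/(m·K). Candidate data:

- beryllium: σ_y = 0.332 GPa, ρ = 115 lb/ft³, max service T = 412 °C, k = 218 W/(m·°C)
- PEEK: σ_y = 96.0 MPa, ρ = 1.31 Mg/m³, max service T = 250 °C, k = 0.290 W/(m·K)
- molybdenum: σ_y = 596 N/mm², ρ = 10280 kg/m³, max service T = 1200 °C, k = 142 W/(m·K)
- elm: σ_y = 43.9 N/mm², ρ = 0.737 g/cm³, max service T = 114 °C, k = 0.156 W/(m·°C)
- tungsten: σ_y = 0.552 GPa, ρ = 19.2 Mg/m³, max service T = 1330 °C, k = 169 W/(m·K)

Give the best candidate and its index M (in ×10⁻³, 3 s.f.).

beryllium, M = 9.89×10⁻³

Screen on constraints: max service T ≥ 331 °C; k ≥ 71.1 W/(m·K). Survivors: beryllium, molybdenum, tungsten.
After converting to SI:
  beryllium: σ_y = 332.0 MPa, ρ = 1842 kg/m³
  molybdenum: σ_y = 596.0 MPa, ρ = 10280 kg/m³
  tungsten: σ_y = 552.0 MPa, ρ = 19200 kg/m³
  beryllium: M = 9.89×10⁻³
  molybdenum: M = 2.37×10⁻³
  tungsten: M = 1.22×10⁻³
Highest index: beryllium.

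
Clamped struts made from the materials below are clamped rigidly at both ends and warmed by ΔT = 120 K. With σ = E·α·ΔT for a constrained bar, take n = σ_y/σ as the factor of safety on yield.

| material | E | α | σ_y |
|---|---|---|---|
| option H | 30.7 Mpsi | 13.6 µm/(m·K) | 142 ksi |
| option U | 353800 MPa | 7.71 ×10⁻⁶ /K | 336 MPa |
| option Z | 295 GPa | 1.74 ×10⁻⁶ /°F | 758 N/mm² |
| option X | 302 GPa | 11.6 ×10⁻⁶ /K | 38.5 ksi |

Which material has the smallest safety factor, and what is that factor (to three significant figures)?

Per material, after unit conversion:
  option H: E = 211.7, α = 13.6, σ_y = 979.1 → σ = 345 MPa, n = 2.83
  option U: E = 353.8, α = 7.71, σ_y = 336.0 → σ = 327 MPa, n = 1.03
  option Z: E = 295.0, α = 3.13, σ_y = 758.0 → σ = 111 MPa, n = 6.84
  option X: E = 302.0, α = 11.6, σ_y = 265.4 → σ = 420 MPa, n = 0.631
Option X has the lowest safety factor, n = 0.631.

option X, n = 0.631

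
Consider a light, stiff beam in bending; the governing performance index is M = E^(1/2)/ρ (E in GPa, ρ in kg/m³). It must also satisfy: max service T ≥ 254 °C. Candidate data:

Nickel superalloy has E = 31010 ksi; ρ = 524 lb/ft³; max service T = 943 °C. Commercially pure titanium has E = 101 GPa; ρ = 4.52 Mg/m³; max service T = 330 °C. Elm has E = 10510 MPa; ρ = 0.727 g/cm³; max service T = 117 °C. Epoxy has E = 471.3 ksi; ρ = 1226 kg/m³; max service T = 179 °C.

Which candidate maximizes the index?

Screen on constraints: max service T ≥ 254 °C. Survivors: nickel superalloy, commercially pure titanium.
After converting to SI:
  nickel superalloy: E = 213.8 GPa, ρ = 8394 kg/m³
  commercially pure titanium: E = 101.0 GPa, ρ = 4520 kg/m³
  commercially pure titanium: M = 2.22×10⁻³
  nickel superalloy: M = 1.74×10⁻³
Commercially pure titanium ranks first.

commercially pure titanium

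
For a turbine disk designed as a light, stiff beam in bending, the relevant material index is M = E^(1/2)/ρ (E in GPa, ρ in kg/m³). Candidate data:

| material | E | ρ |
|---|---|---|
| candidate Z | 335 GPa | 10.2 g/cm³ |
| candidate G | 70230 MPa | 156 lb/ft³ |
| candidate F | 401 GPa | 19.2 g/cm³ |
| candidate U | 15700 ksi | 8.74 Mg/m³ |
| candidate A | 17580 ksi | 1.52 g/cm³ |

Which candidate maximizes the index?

candidate A

Putting every candidate on a common basis:
  candidate Z: E = 335.0 GPa, ρ = 10200 kg/m³
  candidate G: E = 70.23 GPa, ρ = 2499 kg/m³
  candidate F: E = 401.0 GPa, ρ = 19200 kg/m³
  candidate U: E = 108.2 GPa, ρ = 8740 kg/m³
  candidate A: E = 121.2 GPa, ρ = 1520 kg/m³
  candidate A: M = 7.24×10⁻³
  candidate G: M = 3.35×10⁻³
  candidate Z: M = 1.79×10⁻³
  candidate U: M = 1.19×10⁻³
  candidate F: M = 1.04×10⁻³
The maximum is for candidate A.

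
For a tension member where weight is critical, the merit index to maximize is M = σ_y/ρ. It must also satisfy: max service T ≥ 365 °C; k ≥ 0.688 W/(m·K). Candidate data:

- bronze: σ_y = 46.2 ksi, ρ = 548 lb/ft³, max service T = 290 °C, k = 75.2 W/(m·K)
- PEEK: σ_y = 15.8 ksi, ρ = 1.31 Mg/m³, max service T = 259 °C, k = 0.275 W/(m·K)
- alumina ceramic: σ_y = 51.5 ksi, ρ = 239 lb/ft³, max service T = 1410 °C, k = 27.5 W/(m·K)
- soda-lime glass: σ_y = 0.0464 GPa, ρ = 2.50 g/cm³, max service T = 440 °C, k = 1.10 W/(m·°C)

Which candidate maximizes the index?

alumina ceramic

Screen on constraints: max service T ≥ 365 °C; k ≥ 0.688 W/(m·K). Survivors: alumina ceramic, soda-lime glass.
After converting to SI:
  alumina ceramic: σ_y = 355.1 MPa, ρ = 3828 kg/m³
  soda-lime glass: σ_y = 46.40 MPa, ρ = 2500 kg/m³
  alumina ceramic: M = 92.7 kN·m/kg
  soda-lime glass: M = 18.6 kN·m/kg
Alumina ceramic has the largest M.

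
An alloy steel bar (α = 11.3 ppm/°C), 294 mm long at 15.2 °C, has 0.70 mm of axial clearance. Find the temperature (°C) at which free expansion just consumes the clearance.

226 °C

α·L₀·ΔT = 0.7 mm ⇒ ΔT = 0.7 / (11.3×10⁻⁶ × 294.0) = 210.7 K.
T = 15.2 + 210.7 = 225.9 °C.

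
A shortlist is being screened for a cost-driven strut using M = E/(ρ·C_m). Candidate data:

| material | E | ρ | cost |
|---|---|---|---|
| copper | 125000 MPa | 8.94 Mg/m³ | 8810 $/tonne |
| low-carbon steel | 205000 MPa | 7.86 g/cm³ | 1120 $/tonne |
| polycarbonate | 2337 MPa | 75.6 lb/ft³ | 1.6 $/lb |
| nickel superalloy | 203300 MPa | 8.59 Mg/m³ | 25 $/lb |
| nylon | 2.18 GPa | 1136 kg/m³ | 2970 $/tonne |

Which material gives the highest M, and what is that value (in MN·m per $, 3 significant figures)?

After converting to SI:
  copper: E = 125.0 GPa, ρ = 8940 kg/m³, cost = 8.810 $/kg
  low-carbon steel: E = 205.0 GPa, ρ = 7860 kg/m³, cost = 1.120 $/kg
  polycarbonate: E = 2.337 GPa, ρ = 1211 kg/m³, cost = 3.527 $/kg
  nickel superalloy: E = 203.3 GPa, ρ = 8590 kg/m³, cost = 55.11 $/kg
  nylon: E = 2.180 GPa, ρ = 1136 kg/m³, cost = 2.970 $/kg
  low-carbon steel: M = 23.3 MN·m per $
  copper: M = 1.59 MN·m per $
  nylon: M = 0.646 MN·m per $
  polycarbonate: M = 0.547 MN·m per $
  nickel superalloy: M = 0.429 MN·m per $
Low-carbon steel has the largest M.

low-carbon steel, M = 23.3 MN·m per $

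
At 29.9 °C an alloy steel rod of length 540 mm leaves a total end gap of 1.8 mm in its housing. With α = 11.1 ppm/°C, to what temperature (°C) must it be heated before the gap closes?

α·L₀·ΔT = 1.8 mm ⇒ ΔT = 1.8 / (11.1×10⁻⁶ × 540.0) = 300.3 K.
T = 29.9 + 300.3 = 330.2 °C.

330 °C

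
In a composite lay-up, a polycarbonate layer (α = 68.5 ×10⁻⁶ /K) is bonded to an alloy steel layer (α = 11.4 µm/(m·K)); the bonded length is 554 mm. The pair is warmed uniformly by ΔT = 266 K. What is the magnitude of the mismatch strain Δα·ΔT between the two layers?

0.0152

Δα = |68.5 − 11.4|×10⁻⁶/K = 57.1×10⁻⁶/K.
Mismatch strain = Δα·ΔT = 57.1×10⁻⁶ × 266.0 = 0.0152.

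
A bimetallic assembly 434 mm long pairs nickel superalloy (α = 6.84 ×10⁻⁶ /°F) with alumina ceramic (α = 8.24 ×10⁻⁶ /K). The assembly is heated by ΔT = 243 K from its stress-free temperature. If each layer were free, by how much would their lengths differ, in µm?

nickel superalloy: α = 6.84×10⁻⁶/°F × 9/5 = 12.3×10⁻⁶/K.
Δα = |12.3 − 8.24|×10⁻⁶/K = 4.07×10⁻⁶/K.
ΔL_mismatch = Δα·L·ΔT = 4.07×10⁻⁶ × 434.0 mm × 243.0 K = 429 µm.

429 µm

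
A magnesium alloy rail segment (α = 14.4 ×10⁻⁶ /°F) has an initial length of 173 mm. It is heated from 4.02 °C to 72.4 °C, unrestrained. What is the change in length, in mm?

0.307 mm

Convert α: 14.4×10⁻⁶/°F × (9/5) = 25.9×10⁻⁶/K.
ΔT = 72.4 − 4.02 = 68.38 K.
ΔL = α·L₀·ΔT = 25.9×10⁻⁶ × 173 mm × 68.38 K = 0.307 mm.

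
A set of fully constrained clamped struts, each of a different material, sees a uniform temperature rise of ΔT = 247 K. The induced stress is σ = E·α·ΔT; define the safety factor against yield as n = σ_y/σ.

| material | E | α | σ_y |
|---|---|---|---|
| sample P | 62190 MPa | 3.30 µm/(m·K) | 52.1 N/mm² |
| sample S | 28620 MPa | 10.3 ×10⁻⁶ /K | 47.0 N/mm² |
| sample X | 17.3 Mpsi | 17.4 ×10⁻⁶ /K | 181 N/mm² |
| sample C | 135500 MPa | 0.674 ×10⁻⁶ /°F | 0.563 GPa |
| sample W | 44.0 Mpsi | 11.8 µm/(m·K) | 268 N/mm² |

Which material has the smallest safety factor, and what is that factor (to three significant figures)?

In consistent units (E in GPa, α in ×10⁻⁶/K, σ_y in MPa):
  sample P: E = 62.19, α = 3.30, σ_y = 52.10 → σ = 50.7 MPa, n = 1.03
  sample S: E = 28.62, α = 10.3, σ_y = 47.00 → σ = 72.8 MPa, n = 0.645
  sample X: E = 119.3, α = 17.4, σ_y = 181.0 → σ = 513 MPa, n = 0.353
  sample C: E = 135.5, α = 1.21, σ_y = 563.0 → σ = 40.6 MPa, n = 13.9
  sample W: E = 303.4, α = 11.8, σ_y = 268.0 → σ = 884 MPa, n = 0.303
Smallest n: sample W with n = 0.303.

sample W, n = 0.303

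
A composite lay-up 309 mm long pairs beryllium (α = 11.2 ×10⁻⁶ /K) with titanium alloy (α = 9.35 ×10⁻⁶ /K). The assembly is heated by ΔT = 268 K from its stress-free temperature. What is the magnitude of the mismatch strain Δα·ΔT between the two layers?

Δα = |11.2 − 9.35|×10⁻⁶/K = 1.85×10⁻⁶/K.
Mismatch strain = Δα·ΔT = 1.85×10⁻⁶ × 268.0 = 4.96×10⁻⁴.

4.96×10⁻⁴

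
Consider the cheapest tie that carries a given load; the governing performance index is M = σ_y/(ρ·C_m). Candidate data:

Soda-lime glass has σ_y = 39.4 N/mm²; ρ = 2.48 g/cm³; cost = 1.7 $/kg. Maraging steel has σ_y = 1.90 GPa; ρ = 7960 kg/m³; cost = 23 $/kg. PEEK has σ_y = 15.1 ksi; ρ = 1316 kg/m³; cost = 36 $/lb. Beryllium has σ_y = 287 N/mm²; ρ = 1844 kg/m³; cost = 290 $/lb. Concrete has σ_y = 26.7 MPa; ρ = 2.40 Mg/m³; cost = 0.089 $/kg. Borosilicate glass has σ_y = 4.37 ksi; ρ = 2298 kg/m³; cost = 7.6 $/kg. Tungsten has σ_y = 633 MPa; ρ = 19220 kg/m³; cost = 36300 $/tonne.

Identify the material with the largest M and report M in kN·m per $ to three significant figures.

After converting to SI:
  soda-lime glass: σ_y = 39.40 MPa, ρ = 2480 kg/m³, cost = 1.700 $/kg
  maraging steel: σ_y = 1900 MPa, ρ = 7960 kg/m³, cost = 23.00 $/kg
  PEEK: σ_y = 104.1 MPa, ρ = 1316 kg/m³, cost = 79.37 $/kg
  beryllium: σ_y = 287.0 MPa, ρ = 1844 kg/m³, cost = 639.3 $/kg
  concrete: σ_y = 26.70 MPa, ρ = 2400 kg/m³, cost = 0.08900 $/kg
  borosilicate glass: σ_y = 30.13 MPa, ρ = 2298 kg/m³, cost = 7.600 $/kg
  tungsten: σ_y = 633.0 MPa, ρ = 19220 kg/m³, cost = 36.30 $/kg
  concrete: M = 125 kN·m per $
  maraging steel: M = 10.4 kN·m per $
  soda-lime glass: M = 9.35 kN·m per $
  borosilicate glass: M = 1.73 kN·m per $
  PEEK: M = 0.997 kN·m per $
  tungsten: M = 0.907 kN·m per $
  beryllium: M = 0.243 kN·m per $
Highest index: concrete.

concrete, M = 125 kN·m per $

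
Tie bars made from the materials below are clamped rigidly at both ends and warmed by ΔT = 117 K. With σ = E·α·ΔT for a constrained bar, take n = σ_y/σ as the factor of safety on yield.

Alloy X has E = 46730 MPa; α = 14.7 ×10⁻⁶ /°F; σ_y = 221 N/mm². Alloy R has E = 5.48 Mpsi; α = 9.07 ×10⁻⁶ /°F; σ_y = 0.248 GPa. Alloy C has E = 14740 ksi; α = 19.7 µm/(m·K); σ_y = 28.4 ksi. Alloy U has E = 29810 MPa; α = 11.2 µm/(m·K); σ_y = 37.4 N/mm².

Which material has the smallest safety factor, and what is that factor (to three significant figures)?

alloy C, n = 0.836

Per material, after unit conversion:
  alloy X: E = 46.73, α = 26.5, σ_y = 221.0 → σ = 145 MPa, n = 1.53
  alloy R: E = 37.78, α = 16.3, σ_y = 248.0 → σ = 72.2 MPa, n = 3.44
  alloy C: E = 101.6, α = 19.7, σ_y = 195.8 → σ = 234 MPa, n = 0.836
  alloy U: E = 29.81, α = 11.2, σ_y = 37.40 → σ = 39.1 MPa, n = 0.957
Alloy C has the lowest safety factor, n = 0.836.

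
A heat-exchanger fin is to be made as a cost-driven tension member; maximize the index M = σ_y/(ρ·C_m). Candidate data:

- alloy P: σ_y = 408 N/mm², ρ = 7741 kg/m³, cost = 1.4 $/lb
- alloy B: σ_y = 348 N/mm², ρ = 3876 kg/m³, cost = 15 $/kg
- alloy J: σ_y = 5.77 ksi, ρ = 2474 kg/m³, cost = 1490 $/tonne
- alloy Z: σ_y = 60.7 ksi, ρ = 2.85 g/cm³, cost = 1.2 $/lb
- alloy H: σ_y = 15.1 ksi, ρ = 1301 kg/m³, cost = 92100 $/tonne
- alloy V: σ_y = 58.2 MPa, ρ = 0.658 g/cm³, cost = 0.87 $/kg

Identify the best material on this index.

Putting every candidate on a common basis:
  alloy P: σ_y = 408.0 MPa, ρ = 7741 kg/m³, cost = 3.086 $/kg
  alloy B: σ_y = 348.0 MPa, ρ = 3876 kg/m³, cost = 15.00 $/kg
  alloy J: σ_y = 39.78 MPa, ρ = 2474 kg/m³, cost = 1.490 $/kg
  alloy Z: σ_y = 418.5 MPa, ρ = 2850 kg/m³, cost = 2.646 $/kg
  alloy H: σ_y = 104.1 MPa, ρ = 1301 kg/m³, cost = 92.10 $/kg
  alloy V: σ_y = 58.20 MPa, ρ = 658.0 kg/m³, cost = 0.8700 $/kg
  alloy V: M = 102 kN·m per $
  alloy Z: M = 55.5 kN·m per $
  alloy P: M = 17.1 kN·m per $
  alloy J: M = 10.8 kN·m per $
  alloy B: M = 5.99 kN·m per $
  alloy H: M = 0.869 kN·m per $
Alloy V has the largest M.

alloy V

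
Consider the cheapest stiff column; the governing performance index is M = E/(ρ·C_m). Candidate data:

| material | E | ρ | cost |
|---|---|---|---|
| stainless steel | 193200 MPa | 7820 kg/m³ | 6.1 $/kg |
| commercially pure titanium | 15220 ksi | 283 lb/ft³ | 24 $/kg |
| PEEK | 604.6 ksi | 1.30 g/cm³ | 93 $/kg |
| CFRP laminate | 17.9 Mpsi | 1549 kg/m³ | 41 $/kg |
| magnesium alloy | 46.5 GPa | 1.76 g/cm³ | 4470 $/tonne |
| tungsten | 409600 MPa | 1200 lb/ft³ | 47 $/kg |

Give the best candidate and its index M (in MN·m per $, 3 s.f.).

magnesium alloy, M = 5.91 MN·m per $

Normalizing units and computing the index:
  stainless steel: E = 193.2 GPa, ρ = 7820 kg/m³, cost = 6.100 $/kg
  commercially pure titanium: E = 104.9 GPa, ρ = 4533 kg/m³, cost = 24.00 $/kg
  PEEK: E = 4.169 GPa, ρ = 1300 kg/m³, cost = 93.00 $/kg
  CFRP laminate: E = 123.4 GPa, ρ = 1549 kg/m³, cost = 41.00 $/kg
  magnesium alloy: E = 46.50 GPa, ρ = 1760 kg/m³, cost = 4.470 $/kg
  tungsten: E = 409.6 GPa, ρ = 19220 kg/m³, cost = 47.00 $/kg
  magnesium alloy: M = 5.91 MN·m per $
  stainless steel: M = 4.05 MN·m per $
  CFRP laminate: M = 1.94 MN·m per $
  commercially pure titanium: M = 0.965 MN·m per $
  tungsten: M = 0.453 MN·m per $
  PEEK: M = 0.0345 MN·m per $
Highest index: magnesium alloy.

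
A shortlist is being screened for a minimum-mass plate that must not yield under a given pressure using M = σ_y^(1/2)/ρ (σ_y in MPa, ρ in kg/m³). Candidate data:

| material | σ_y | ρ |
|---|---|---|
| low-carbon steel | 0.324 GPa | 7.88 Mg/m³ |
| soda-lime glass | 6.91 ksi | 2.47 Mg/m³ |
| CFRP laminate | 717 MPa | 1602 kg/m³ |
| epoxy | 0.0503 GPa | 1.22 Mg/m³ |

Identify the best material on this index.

After converting to SI:
  low-carbon steel: σ_y = 324.0 MPa, ρ = 7880 kg/m³
  soda-lime glass: σ_y = 47.64 MPa, ρ = 2470 kg/m³
  CFRP laminate: σ_y = 717.0 MPa, ρ = 1602 kg/m³
  epoxy: σ_y = 50.30 MPa, ρ = 1220 kg/m³
  CFRP laminate: M = 16.7×10⁻³
  epoxy: M = 5.81×10⁻³
  soda-lime glass: M = 2.79×10⁻³
  low-carbon steel: M = 2.28×10⁻³
Highest index: CFRP laminate.

CFRP laminate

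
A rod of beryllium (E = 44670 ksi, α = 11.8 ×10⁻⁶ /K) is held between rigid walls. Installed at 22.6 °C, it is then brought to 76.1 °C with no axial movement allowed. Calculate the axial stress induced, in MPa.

E = 44670 ksi = 308.0 GPa.
ΔT = 53.50 K. Constrained thermal stress σ = E·α·ΔT = 308.0×10³ MPa × 11.8×10⁻⁶ × 53.50 = 194 MPa (compressive).

194 MPa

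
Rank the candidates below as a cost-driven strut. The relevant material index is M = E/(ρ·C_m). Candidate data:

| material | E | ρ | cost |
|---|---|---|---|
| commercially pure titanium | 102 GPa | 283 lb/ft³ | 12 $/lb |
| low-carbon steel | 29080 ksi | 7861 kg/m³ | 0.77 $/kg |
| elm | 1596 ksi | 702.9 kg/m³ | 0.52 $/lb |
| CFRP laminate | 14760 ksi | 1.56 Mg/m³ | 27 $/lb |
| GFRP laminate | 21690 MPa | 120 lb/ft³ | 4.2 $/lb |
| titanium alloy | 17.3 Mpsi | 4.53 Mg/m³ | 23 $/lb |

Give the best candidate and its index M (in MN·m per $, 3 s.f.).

low-carbon steel, M = 33.1 MN·m per $

Putting every candidate on a common basis:
  commercially pure titanium: E = 102.0 GPa, ρ = 4533 kg/m³, cost = 26.46 $/kg
  low-carbon steel: E = 200.5 GPa, ρ = 7861 kg/m³, cost = 0.7700 $/kg
  elm: E = 11.00 GPa, ρ = 702.9 kg/m³, cost = 1.146 $/kg
  CFRP laminate: E = 101.8 GPa, ρ = 1560 kg/m³, cost = 59.52 $/kg
  GFRP laminate: E = 21.69 GPa, ρ = 1922 kg/m³, cost = 9.259 $/kg
  titanium alloy: E = 119.3 GPa, ρ = 4530 kg/m³, cost = 50.71 $/kg
  low-carbon steel: M = 33.1 MN·m per $
  elm: M = 13.7 MN·m per $
  GFRP laminate: M = 1.22 MN·m per $
  CFRP laminate: M = 1.10 MN·m per $
  commercially pure titanium: M = 0.851 MN·m per $
  titanium alloy: M = 0.519 MN·m per $
The maximum is for low-carbon steel.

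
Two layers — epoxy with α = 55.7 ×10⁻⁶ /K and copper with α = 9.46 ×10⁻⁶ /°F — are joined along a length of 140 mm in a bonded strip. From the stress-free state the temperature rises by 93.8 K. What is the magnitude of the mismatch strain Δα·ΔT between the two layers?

copper: α = 9.46×10⁻⁶/°F × 9/5 = 17.0×10⁻⁶/K.
Δα = |55.7 − 17.0|×10⁻⁶/K = 38.7×10⁻⁶/K.
Mismatch strain = Δα·ΔT = 38.7×10⁻⁶ × 93.8 = 3.63×10⁻³.

3.63×10⁻³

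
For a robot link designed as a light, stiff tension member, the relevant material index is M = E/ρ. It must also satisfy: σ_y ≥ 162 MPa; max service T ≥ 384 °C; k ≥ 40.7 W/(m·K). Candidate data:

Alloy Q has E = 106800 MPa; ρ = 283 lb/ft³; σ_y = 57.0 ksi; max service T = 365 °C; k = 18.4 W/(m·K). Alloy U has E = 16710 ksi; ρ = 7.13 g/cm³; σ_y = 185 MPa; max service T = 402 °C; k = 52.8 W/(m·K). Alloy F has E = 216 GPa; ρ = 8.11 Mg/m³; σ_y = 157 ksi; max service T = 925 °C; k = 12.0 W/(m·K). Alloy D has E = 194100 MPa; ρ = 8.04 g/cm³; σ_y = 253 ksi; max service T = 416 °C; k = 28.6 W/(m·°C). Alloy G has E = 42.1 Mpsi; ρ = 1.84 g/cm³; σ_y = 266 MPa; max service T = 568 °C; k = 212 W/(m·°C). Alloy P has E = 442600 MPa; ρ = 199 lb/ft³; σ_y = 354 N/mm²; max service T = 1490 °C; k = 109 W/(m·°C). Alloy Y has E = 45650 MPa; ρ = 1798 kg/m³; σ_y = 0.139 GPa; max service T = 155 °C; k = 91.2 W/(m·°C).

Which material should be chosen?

alloy G

Screen on constraints: σ_y ≥ 162 MPa; max service T ≥ 384 °C; k ≥ 40.7 W/(m·K). Survivors: alloy U, alloy G, alloy P.
Convert each candidate to consistent units, then evaluate M:
  alloy U: E = 115.2 GPa, ρ = 7130 kg/m³
  alloy G: E = 290.3 GPa, ρ = 1840 kg/m³
  alloy P: E = 442.6 GPa, ρ = 3188 kg/m³
  alloy G: M = 158 MN·m/kg
  alloy P: M = 139 MN·m/kg
  alloy U: M = 16.2 MN·m/kg
Alloy G ranks first.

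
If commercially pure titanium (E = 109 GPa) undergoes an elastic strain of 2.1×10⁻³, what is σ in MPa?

229 MPa

σ = E·ε = 109000 MPa × 2.1×10⁻³ = 229 MPa.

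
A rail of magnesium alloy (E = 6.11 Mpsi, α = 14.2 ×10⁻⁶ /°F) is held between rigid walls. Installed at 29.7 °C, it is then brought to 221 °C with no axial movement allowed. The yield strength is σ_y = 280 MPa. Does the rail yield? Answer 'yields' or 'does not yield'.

does not yield

E = 6.11 Mpsi = 42.13 GPa.
α = 14.2×10⁻⁶/°F × 9/5 = 25.6×10⁻⁶/K.
ΔT = 191.3 K. Constrained thermal stress σ = E·α·ΔT = 42.13×10³ MPa × 25.6×10⁻⁶ × 191.3 = 206 MPa (compressive).
Compare to σ_y = 280 MPa: σ < σ_y, so it does not yield.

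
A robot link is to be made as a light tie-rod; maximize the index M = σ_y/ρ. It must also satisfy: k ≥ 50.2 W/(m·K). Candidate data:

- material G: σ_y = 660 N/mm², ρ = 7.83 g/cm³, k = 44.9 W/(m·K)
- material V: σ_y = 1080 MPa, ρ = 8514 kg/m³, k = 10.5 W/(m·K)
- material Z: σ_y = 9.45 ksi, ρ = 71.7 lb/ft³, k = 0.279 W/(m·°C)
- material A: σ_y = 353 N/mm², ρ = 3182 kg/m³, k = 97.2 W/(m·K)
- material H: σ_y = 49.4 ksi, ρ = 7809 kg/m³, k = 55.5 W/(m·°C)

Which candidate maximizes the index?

material A

Screen on constraints: k ≥ 50.2 W/(m·K). Survivors: material A, material H.
After converting to SI:
  material A: σ_y = 353.0 MPa, ρ = 3182 kg/m³
  material H: σ_y = 340.6 MPa, ρ = 7809 kg/m³
  material A: M = 111 kN·m/kg
  material H: M = 43.6 kN·m/kg
Material A has the largest M.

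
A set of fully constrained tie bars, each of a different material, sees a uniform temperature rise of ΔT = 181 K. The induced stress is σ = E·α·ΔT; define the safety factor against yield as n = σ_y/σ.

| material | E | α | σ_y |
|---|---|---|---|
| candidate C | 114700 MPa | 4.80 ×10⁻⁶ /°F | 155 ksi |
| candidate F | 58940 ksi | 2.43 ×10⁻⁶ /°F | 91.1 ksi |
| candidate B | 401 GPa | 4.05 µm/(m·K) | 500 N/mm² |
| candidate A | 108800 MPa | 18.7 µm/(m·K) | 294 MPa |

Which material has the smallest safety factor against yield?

Converting E to GPa, α to ×10⁻⁶/K, σ_y to MPa, then σ and n for each:
  candidate C: E = 114.7, α = 8.64, σ_y = 1069 → σ = 179 MPa, n = 5.96
  candidate F: E = 406.4, α = 4.37, σ_y = 628.1 → σ = 322 MPa, n = 1.95
  candidate B: E = 401.0, α = 4.05, σ_y = 500.0 → σ = 294 MPa, n = 1.70
  candidate A: E = 108.8, α = 18.7, σ_y = 294.0 → σ = 368 MPa, n = 0.798
Smallest n: candidate A with n = 0.798.

candidate A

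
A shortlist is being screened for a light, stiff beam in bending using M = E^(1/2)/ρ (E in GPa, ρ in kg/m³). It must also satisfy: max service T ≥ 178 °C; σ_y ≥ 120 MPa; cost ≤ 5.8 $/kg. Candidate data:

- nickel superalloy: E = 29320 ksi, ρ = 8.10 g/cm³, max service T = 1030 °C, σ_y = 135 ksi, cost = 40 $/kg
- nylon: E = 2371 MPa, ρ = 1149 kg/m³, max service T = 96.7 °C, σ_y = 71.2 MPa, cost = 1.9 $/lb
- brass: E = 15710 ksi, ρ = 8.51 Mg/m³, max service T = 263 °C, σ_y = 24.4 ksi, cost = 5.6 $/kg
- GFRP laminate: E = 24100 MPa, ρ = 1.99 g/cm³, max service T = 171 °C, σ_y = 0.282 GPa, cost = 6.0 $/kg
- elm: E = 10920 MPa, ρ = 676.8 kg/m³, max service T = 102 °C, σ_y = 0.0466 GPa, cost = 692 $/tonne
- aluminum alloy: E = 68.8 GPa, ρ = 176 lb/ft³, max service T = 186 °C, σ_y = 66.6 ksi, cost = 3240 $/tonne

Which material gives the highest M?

Screen on constraints: max service T ≥ 178 °C; σ_y ≥ 120 MPa; cost ≤ 5.8 $/kg. Survivors: brass, aluminum alloy.
In SI units:
  brass: E = 108.3 GPa, ρ = 8510 kg/m³
  aluminum alloy: E = 68.80 GPa, ρ = 2819 kg/m³
  aluminum alloy: M = 2.94×10⁻³
  brass: M = 1.22×10⁻³
The maximum is for aluminum alloy.

aluminum alloy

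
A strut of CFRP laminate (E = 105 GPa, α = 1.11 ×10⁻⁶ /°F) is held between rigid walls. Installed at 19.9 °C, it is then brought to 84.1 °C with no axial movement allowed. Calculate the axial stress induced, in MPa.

α = 1.11×10⁻⁶/°F × 9/5 = 2.00×10⁻⁶/K.
ΔT = 64.20 K. Constrained thermal stress σ = E·α·ΔT = 105.0×10³ MPa × 2.00×10⁻⁶ × 64.20 = 13.5 MPa (compressive).

13.5 MPa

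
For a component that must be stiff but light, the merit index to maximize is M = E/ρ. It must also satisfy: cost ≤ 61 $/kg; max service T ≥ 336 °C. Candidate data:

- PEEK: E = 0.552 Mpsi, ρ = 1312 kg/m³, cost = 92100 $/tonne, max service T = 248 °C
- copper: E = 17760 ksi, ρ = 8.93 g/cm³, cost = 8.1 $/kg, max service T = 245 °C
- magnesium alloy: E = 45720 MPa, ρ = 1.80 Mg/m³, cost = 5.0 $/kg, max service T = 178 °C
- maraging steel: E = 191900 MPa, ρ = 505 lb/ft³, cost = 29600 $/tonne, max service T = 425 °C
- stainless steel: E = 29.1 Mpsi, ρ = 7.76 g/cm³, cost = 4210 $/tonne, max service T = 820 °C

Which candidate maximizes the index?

Screen on constraints: cost ≤ 61 $/kg; max service T ≥ 336 °C. Survivors: maraging steel, stainless steel.
After converting to SI:
  maraging steel: E = 191.9 GPa, ρ = 8089 kg/m³
  stainless steel: E = 200.6 GPa, ρ = 7760 kg/m³
  stainless steel: M = 25.9 MN·m/kg
  maraging steel: M = 23.7 MN·m/kg
The maximum is for stainless steel.

stainless steel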